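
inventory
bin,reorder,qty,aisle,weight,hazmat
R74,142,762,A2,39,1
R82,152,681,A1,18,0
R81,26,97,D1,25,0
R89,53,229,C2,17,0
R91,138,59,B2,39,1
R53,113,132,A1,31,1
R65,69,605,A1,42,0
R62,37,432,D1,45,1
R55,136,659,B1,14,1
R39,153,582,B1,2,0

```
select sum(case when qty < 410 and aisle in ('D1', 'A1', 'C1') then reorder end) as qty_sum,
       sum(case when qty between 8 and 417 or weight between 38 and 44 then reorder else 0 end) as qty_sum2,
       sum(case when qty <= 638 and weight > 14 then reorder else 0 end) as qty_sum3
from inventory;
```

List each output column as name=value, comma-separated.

qty_sum=139, qty_sum2=541, qty_sum3=436

[qty_sum: qty < 410 and aisle in ('D1', 'A1', 'C1')]
bin=R74: ✗
bin=R82: ✗
bin=R81: ✓ → 26
bin=R89: ✗
bin=R91: ✗
bin=R53: ✓ → 113
bin=R65: ✗
bin=R62: ✗
bin=R55: ✗
bin=R39: ✗
qty_sum = 26 + 113 = 139
—
[qty_sum2: qty between 8 and 417 or weight between 38 and 44]
bin=R74: ✓ → 142
bin=R82: ✗
bin=R81: ✓ → 26
bin=R89: ✓ → 53
bin=R91: ✓ → 138
bin=R53: ✓ → 113
bin=R65: ✓ → 69
bin=R62: ✗
bin=R55: ✗
bin=R39: ✗
qty_sum2 = 142 + 26 + 53 + 138 + 113 + 69 = 541
—
[qty_sum3: qty <= 638 and weight > 14]
bin=R74: ✗
bin=R82: ✗
bin=R81: ✓ → 26
bin=R89: ✓ → 53
bin=R91: ✓ → 138
bin=R53: ✓ → 113
bin=R65: ✓ → 69
bin=R62: ✓ → 37
bin=R55: ✗
bin=R39: ✗
qty_sum3 = 26 + 53 + 138 + 113 + 69 + 37 = 436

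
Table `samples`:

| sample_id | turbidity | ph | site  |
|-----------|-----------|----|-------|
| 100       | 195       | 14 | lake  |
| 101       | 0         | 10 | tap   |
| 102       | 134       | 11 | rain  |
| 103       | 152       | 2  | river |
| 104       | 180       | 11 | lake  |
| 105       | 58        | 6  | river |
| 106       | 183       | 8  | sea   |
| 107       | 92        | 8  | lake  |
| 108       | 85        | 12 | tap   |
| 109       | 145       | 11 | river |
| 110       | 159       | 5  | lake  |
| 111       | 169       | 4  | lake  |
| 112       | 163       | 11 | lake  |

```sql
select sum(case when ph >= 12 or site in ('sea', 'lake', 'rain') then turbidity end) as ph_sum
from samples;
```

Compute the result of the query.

sample_id=100: ✓ → 195
sample_id=101: ✗
sample_id=102: ✓ → 134
sample_id=103: ✗
sample_id=104: ✓ → 180
sample_id=105: ✗
sample_id=106: ✓ → 183
sample_id=107: ✓ → 92
sample_id=108: ✓ → 85
sample_id=109: ✗
sample_id=110: ✓ → 159
sample_id=111: ✓ → 169
sample_id=112: ✓ → 163
ph_sum = 195 + 134 + 180 + 183 + 92 + 85 + 159 + 169 + 163 = 1360

1360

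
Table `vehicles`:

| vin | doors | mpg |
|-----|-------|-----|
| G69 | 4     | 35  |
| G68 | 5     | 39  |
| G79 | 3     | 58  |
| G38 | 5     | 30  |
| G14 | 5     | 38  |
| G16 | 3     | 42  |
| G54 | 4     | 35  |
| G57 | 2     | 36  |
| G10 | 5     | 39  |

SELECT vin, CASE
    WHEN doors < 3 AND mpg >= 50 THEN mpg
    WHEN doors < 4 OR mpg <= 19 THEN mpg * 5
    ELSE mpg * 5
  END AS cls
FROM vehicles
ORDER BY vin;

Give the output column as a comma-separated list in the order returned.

vin=G10: ELSE → 195
vin=G14: ELSE → 190
vin=G16: doors < 4 OR mpg <= 19 → 210
vin=G38: ELSE → 150
vin=G54: ELSE → 175
vin=G57: doors < 4 OR mpg <= 19 → 180
vin=G68: ELSE → 195
vin=G69: ELSE → 175
vin=G79: doors < 4 OR mpg <= 19 → 290

195, 190, 210, 150, 175, 180, 195, 175, 290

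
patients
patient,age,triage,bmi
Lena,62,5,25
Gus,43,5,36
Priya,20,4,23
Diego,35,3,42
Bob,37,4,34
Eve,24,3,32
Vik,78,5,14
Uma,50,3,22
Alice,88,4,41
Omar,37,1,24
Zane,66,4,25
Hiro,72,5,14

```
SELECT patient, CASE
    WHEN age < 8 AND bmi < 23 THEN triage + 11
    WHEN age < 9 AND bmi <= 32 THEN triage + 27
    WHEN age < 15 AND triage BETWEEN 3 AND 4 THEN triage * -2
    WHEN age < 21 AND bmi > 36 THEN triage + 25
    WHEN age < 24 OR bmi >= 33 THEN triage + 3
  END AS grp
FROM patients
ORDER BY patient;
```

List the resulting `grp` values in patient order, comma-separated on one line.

7, 7, 6, NULL, 8, NULL, NULL, NULL, 7, NULL, NULL, NULL

patient=Alice: age < 24 OR bmi >= 33 → 7
patient=Bob: age < 24 OR bmi >= 33 → 7
patient=Diego: age < 24 OR bmi >= 33 → 6
patient=Eve: (no match → NULL) → NULL
patient=Gus: age < 24 OR bmi >= 33 → 8
patient=Hiro: (no match → NULL) → NULL
patient=Lena: (no match → NULL) → NULL
patient=Omar: (no match → NULL) → NULL
patient=Priya: age < 24 OR bmi >= 33 → 7
patient=Uma: (no match → NULL) → NULL
patient=Vik: (no match → NULL) → NULL
patient=Zane: (no match → NULL) → NULL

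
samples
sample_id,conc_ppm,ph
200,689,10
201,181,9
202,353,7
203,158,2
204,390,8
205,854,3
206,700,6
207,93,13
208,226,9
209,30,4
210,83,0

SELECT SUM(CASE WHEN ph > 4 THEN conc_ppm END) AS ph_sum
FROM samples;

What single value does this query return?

sample_id=200: ✓ → 689
sample_id=201: ✓ → 181
sample_id=202: ✓ → 353
sample_id=203: ✗
sample_id=204: ✓ → 390
sample_id=205: ✗
sample_id=206: ✓ → 700
sample_id=207: ✓ → 93
sample_id=208: ✓ → 226
sample_id=209: ✗
sample_id=210: ✗
ph_sum = 689 + 181 + 353 + 390 + 700 + 93 + 226 = 2632

2632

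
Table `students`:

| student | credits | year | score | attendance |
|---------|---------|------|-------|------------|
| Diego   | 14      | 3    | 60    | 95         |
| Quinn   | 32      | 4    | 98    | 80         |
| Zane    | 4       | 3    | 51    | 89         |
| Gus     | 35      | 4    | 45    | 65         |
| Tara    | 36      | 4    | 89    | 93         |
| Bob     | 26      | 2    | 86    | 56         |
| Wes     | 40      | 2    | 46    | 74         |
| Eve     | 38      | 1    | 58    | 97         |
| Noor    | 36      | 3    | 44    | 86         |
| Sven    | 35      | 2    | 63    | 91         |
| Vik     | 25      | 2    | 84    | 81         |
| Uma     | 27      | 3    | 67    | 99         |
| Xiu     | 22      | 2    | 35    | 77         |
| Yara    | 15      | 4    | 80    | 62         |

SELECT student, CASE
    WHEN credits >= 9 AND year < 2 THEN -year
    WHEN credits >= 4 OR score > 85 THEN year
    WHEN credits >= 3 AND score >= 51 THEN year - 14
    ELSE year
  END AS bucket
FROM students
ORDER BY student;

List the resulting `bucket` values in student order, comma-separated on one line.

student=Bob: credits >= 4 OR score > 85 → 2
student=Diego: credits >= 4 OR score > 85 → 3
student=Eve: credits >= 9 AND year < 2 → -1
student=Gus: credits >= 4 OR score > 85 → 4
student=Noor: credits >= 4 OR score > 85 → 3
student=Quinn: credits >= 4 OR score > 85 → 4
student=Sven: credits >= 4 OR score > 85 → 2
student=Tara: credits >= 4 OR score > 85 → 4
student=Uma: credits >= 4 OR score > 85 → 3
student=Vik: credits >= 4 OR score > 85 → 2
student=Wes: credits >= 4 OR score > 85 → 2
student=Xiu: credits >= 4 OR score > 85 → 2
student=Yara: credits >= 4 OR score > 85 → 4
student=Zane: credits >= 4 OR score > 85 → 3

2, 3, -1, 4, 3, 4, 2, 4, 3, 2, 2, 2, 4, 3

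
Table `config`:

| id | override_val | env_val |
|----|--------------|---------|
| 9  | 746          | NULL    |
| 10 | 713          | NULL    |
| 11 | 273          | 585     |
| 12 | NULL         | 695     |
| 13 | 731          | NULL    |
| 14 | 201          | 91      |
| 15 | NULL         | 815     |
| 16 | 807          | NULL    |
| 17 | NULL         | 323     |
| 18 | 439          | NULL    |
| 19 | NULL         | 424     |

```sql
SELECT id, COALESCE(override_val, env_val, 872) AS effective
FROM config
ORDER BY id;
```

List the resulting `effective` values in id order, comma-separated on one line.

746, 713, 273, 695, 731, 201, 815, 807, 323, 439, 424

id=9: override_val=746 → 746
id=10: override_val=713 → 713
id=11: override_val=273 → 273
id=12: override_val=NULL, env_val=695 → 695
id=13: override_val=731 → 731
id=14: override_val=201 → 201
id=15: override_val=NULL, env_val=815 → 815
id=16: override_val=807 → 807
id=17: override_val=NULL, env_val=323 → 323
id=18: override_val=439 → 439
id=19: override_val=NULL, env_val=424 → 424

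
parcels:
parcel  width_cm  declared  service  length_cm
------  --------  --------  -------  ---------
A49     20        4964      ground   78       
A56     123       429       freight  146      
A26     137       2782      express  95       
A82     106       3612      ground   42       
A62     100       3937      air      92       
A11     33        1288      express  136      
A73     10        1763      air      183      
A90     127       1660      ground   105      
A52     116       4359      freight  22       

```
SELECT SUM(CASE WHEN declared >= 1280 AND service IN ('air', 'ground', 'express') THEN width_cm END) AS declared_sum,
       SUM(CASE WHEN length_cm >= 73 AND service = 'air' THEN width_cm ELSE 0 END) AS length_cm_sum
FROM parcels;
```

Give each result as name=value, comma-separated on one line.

[declared_sum: declared >= 1280 AND service IN ('air', 'ground', 'express')]
parcel=A49: ✓ → 20
parcel=A56: ✗
parcel=A26: ✓ → 137
parcel=A82: ✓ → 106
parcel=A62: ✓ → 100
parcel=A11: ✓ → 33
parcel=A73: ✓ → 10
parcel=A90: ✓ → 127
parcel=A52: ✗
declared_sum = 20 + 137 + 106 + 100 + 33 + 10 + 127 = 533
—
[length_cm_sum: length_cm >= 73 AND service = 'air']
parcel=A49: ✗
parcel=A56: ✗
parcel=A26: ✗
parcel=A82: ✗
parcel=A62: ✓ → 100
parcel=A11: ✗
parcel=A73: ✓ → 10
parcel=A90: ✗
parcel=A52: ✗
length_cm_sum = 100 + 10 = 110

declared_sum=533, length_cm_sum=110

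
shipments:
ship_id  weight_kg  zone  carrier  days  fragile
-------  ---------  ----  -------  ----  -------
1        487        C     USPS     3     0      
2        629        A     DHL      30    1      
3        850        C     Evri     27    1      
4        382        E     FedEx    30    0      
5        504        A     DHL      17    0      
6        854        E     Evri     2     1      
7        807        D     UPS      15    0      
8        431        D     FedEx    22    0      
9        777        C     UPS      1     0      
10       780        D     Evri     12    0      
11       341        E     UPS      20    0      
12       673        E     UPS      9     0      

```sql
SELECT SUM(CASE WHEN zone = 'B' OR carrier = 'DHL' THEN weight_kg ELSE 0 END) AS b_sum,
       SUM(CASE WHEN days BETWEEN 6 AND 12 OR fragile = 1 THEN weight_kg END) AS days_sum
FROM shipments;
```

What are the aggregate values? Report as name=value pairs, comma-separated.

[b_sum: zone = 'B' OR carrier = 'DHL']
ship_id=1: ✗
ship_id=2: ✓ → 629
ship_id=3: ✗
ship_id=4: ✗
ship_id=5: ✓ → 504
ship_id=6: ✗
ship_id=7: ✗
ship_id=8: ✗
ship_id=9: ✗
ship_id=10: ✗
ship_id=11: ✗
ship_id=12: ✗
b_sum = 629 + 504 = 1133
—
[days_sum: days BETWEEN 6 AND 12 OR fragile = 1]
ship_id=1: ✗
ship_id=2: ✓ → 629
ship_id=3: ✓ → 850
ship_id=4: ✗
ship_id=5: ✗
ship_id=6: ✓ → 854
ship_id=7: ✗
ship_id=8: ✗
ship_id=9: ✗
ship_id=10: ✓ → 780
ship_id=11: ✗
ship_id=12: ✓ → 673
days_sum = 629 + 850 + 854 + 780 + 673 = 3786

b_sum=1133, days_sum=3786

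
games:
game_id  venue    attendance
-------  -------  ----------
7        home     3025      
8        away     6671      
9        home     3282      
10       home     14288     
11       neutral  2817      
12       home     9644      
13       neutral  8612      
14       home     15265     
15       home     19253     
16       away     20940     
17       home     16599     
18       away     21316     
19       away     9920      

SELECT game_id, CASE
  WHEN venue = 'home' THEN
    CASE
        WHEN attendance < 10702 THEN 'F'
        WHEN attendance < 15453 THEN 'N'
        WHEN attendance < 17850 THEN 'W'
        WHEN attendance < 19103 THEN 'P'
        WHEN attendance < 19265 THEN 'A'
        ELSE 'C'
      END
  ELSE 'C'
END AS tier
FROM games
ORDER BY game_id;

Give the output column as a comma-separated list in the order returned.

game_id=7: venue='home' → inner[attendance < 10702] → F
game_id=8: venue='away' → outer ELSE → C
game_id=9: venue='home' → inner[attendance < 10702] → F
game_id=10: venue='home' → inner[attendance < 15453] → N
game_id=11: venue='neutral' → outer ELSE → C
game_id=12: venue='home' → inner[attendance < 10702] → F
game_id=13: venue='neutral' → outer ELSE → C
game_id=14: venue='home' → inner[attendance < 15453] → N
game_id=15: venue='home' → inner[attendance < 19265] → A
game_id=16: venue='away' → outer ELSE → C
game_id=17: venue='home' → inner[attendance < 17850] → W
game_id=18: venue='away' → outer ELSE → C
game_id=19: venue='away' → outer ELSE → C

F, C, F, N, C, F, C, N, A, C, W, C, C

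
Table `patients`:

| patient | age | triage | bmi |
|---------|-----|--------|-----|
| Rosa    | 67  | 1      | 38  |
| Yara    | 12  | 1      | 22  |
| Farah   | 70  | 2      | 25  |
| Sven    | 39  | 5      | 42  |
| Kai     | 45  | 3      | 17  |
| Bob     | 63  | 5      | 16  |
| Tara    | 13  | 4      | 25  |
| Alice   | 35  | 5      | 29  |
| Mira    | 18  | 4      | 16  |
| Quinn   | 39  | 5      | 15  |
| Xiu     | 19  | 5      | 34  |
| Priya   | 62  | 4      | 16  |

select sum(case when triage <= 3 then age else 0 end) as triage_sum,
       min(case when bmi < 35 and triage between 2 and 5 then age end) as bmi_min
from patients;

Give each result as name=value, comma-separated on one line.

[triage_sum: triage <= 3]
patient=Rosa: ✓ → 67
patient=Yara: ✓ → 12
patient=Farah: ✓ → 70
patient=Sven: ✗
patient=Kai: ✓ → 45
patient=Bob: ✗
patient=Tara: ✗
patient=Alice: ✗
patient=Mira: ✗
patient=Quinn: ✗
patient=Xiu: ✗
patient=Priya: ✗
triage_sum = 67 + 12 + 70 + 45 = 194
—
[bmi_min: bmi < 35 and triage between 2 and 5]
patient=Rosa: ✗
patient=Yara: ✗
patient=Farah: ✓ → 70
patient=Sven: ✗
patient=Kai: ✓ → 45
patient=Bob: ✓ → 63
patient=Tara: ✓ → 13
patient=Alice: ✓ → 35
patient=Mira: ✓ → 18
patient=Quinn: ✓ → 39
patient=Xiu: ✓ → 19
patient=Priya: ✓ → 62
bmi_min = MIN(70, 45, 63, 13, 35, 18, 39, 19, 62) = 13

triage_sum=194, bmi_min=13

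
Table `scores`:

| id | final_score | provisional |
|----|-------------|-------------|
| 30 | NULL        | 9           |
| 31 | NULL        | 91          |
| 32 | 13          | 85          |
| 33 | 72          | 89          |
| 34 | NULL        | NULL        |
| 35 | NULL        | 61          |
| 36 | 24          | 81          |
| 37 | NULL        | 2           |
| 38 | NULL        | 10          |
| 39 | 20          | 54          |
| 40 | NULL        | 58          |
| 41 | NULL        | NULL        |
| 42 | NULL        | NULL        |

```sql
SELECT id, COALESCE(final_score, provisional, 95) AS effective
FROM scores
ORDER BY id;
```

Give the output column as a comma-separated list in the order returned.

9, 91, 13, 72, 95, 61, 24, 2, 10, 20, 58, 95, 95

id=30: final_score=NULL, provisional=9 → 9
id=31: final_score=NULL, provisional=91 → 91
id=32: final_score=13 → 13
id=33: final_score=72 → 72
id=34: final_score=NULL, provisional=NULL, → literal 95 → 95
id=35: final_score=NULL, provisional=61 → 61
id=36: final_score=24 → 24
id=37: final_score=NULL, provisional=2 → 2
id=38: final_score=NULL, provisional=10 → 10
id=39: final_score=20 → 20
id=40: final_score=NULL, provisional=58 → 58
id=41: final_score=NULL, provisional=NULL, → literal 95 → 95
id=42: final_score=NULL, provisional=NULL, → literal 95 → 95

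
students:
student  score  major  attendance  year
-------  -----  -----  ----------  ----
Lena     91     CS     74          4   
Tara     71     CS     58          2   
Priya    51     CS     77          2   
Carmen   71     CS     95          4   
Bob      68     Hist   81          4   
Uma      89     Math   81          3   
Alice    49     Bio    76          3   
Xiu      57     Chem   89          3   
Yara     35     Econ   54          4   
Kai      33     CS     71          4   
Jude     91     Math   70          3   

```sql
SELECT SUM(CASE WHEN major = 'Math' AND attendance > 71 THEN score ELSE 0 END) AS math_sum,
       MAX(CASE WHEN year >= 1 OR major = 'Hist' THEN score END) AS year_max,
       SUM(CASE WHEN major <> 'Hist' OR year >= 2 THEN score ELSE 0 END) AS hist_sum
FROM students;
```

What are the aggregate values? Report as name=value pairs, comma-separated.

math_sum=89, year_max=91, hist_sum=706

[math_sum: major = 'Math' AND attendance > 71]
student=Lena: ✗
student=Tara: ✗
student=Priya: ✗
student=Carmen: ✗
student=Bob: ✗
student=Uma: ✓ → 89
student=Alice: ✗
student=Xiu: ✗
student=Yara: ✗
student=Kai: ✗
student=Jude: ✗
math_sum = 89
—
[year_max: year >= 1 OR major = 'Hist']
student=Lena: ✓ → 91
student=Tara: ✓ → 71
student=Priya: ✓ → 51
student=Carmen: ✓ → 71
student=Bob: ✓ → 68
student=Uma: ✓ → 89
student=Alice: ✓ → 49
student=Xiu: ✓ → 57
student=Yara: ✓ → 35
student=Kai: ✓ → 33
student=Jude: ✓ → 91
year_max = MAX(91, 71, 51, 71, 68, 89, 49, 57, 35, 33, 91) = 91
—
[hist_sum: major <> 'Hist' OR year >= 2]
student=Lena: ✓ → 91
student=Tara: ✓ → 71
student=Priya: ✓ → 51
student=Carmen: ✓ → 71
student=Bob: ✓ → 68
student=Uma: ✓ → 89
student=Alice: ✓ → 49
student=Xiu: ✓ → 57
student=Yara: ✓ → 35
student=Kai: ✓ → 33
student=Jude: ✓ → 91
hist_sum = 91 + 71 + 51 + 71 + 68 + 89 + 49 + 57 + 35 + 33 + 91 = 706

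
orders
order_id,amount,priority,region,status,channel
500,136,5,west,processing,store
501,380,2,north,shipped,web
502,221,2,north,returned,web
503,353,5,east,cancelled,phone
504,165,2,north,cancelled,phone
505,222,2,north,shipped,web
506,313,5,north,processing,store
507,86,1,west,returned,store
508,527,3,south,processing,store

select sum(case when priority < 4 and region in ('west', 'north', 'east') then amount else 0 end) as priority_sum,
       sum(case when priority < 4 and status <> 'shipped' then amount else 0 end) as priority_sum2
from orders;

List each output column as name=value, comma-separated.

priority_sum=1074, priority_sum2=999

[priority_sum: priority < 4 and region in ('west', 'north', 'east')]
order_id=500: ✗
order_id=501: ✓ → 380
order_id=502: ✓ → 221
order_id=503: ✗
order_id=504: ✓ → 165
order_id=505: ✓ → 222
order_id=506: ✗
order_id=507: ✓ → 86
order_id=508: ✗
priority_sum = 380 + 221 + 165 + 222 + 86 = 1074
—
[priority_sum2: priority < 4 and status <> 'shipped']
order_id=500: ✗
order_id=501: ✗
order_id=502: ✓ → 221
order_id=503: ✗
order_id=504: ✓ → 165
order_id=505: ✗
order_id=506: ✗
order_id=507: ✓ → 86
order_id=508: ✓ → 527
priority_sum2 = 221 + 165 + 86 + 527 = 999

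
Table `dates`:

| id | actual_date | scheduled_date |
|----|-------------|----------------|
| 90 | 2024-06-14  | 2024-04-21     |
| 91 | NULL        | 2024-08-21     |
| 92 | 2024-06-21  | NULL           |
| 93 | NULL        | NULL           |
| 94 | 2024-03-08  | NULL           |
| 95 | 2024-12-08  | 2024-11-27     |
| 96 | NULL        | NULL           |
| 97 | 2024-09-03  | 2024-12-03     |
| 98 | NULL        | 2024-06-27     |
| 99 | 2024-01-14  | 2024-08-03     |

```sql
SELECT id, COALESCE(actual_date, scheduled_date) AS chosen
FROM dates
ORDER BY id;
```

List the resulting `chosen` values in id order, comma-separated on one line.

2024-06-14, 2024-08-21, 2024-06-21, NULL, 2024-03-08, 2024-12-08, NULL, 2024-09-03, 2024-06-27, 2024-01-14

id=90: actual_date=2024-06-14 → 2024-06-14
id=91: actual_date=NULL, scheduled_date=2024-08-21 → 2024-08-21
id=92: actual_date=2024-06-21 → 2024-06-21
id=93: actual_date=NULL, scheduled_date=NULL (all NULL) → NULL
id=94: actual_date=2024-03-08 → 2024-03-08
id=95: actual_date=2024-12-08 → 2024-12-08
id=96: actual_date=NULL, scheduled_date=NULL (all NULL) → NULL
id=97: actual_date=2024-09-03 → 2024-09-03
id=98: actual_date=NULL, scheduled_date=2024-06-27 → 2024-06-27
id=99: actual_date=2024-01-14 → 2024-01-14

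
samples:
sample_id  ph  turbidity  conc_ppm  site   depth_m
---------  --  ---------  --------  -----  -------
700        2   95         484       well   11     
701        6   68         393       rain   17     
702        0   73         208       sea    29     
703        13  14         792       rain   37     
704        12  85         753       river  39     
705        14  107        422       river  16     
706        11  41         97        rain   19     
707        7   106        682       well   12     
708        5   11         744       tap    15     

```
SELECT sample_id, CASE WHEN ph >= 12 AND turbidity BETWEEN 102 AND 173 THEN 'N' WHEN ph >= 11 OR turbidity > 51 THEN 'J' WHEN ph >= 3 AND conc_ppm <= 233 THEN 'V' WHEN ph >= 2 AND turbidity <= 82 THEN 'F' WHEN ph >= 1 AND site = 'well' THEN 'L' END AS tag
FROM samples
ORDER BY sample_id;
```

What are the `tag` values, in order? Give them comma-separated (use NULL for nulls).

sample_id=700: ph >= 11 OR turbidity > 51 → J
sample_id=701: ph >= 11 OR turbidity > 51 → J
sample_id=702: ph >= 11 OR turbidity > 51 → J
sample_id=703: ph >= 11 OR turbidity > 51 → J
sample_id=704: ph >= 11 OR turbidity > 51 → J
sample_id=705: ph >= 12 AND turbidity BETWEEN 102 AND 173 → N
sample_id=706: ph >= 11 OR turbidity > 51 → J
sample_id=707: ph >= 11 OR turbidity > 51 → J
sample_id=708: ph >= 2 AND turbidity <= 82 → F

J, J, J, J, J, N, J, J, F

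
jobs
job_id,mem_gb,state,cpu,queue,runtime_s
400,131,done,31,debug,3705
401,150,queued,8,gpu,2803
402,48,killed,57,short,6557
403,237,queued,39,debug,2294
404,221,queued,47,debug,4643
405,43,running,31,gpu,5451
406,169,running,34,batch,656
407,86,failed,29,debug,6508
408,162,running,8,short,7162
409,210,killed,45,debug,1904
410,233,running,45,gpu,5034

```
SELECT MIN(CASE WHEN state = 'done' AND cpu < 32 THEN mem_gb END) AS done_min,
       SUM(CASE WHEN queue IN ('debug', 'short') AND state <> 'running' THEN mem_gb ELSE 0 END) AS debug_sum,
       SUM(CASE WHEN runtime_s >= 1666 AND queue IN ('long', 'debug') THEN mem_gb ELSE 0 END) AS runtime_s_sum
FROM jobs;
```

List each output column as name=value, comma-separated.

[done_min: state = 'done' AND cpu < 32]
job_id=400: ✓ → 131
job_id=401: ✗
job_id=402: ✗
job_id=403: ✗
job_id=404: ✗
job_id=405: ✗
job_id=406: ✗
job_id=407: ✗
job_id=408: ✗
job_id=409: ✗
job_id=410: ✗
done_min = MIN(131) = 131
—
[debug_sum: queue IN ('debug', 'short') AND state <> 'running']
job_id=400: ✓ → 131
job_id=401: ✗
job_id=402: ✓ → 48
job_id=403: ✓ → 237
job_id=404: ✓ → 221
job_id=405: ✗
job_id=406: ✗
job_id=407: ✓ → 86
job_id=408: ✗
job_id=409: ✓ → 210
job_id=410: ✗
debug_sum = 131 + 48 + 237 + 221 + 86 + 210 = 933
—
[runtime_s_sum: runtime_s >= 1666 AND queue IN ('long', 'debug')]
job_id=400: ✓ → 131
job_id=401: ✗
job_id=402: ✗
job_id=403: ✓ → 237
job_id=404: ✓ → 221
job_id=405: ✗
job_id=406: ✗
job_id=407: ✓ → 86
job_id=408: ✗
job_id=409: ✓ → 210
job_id=410: ✗
runtime_s_sum = 131 + 237 + 221 + 86 + 210 = 885

done_min=131, debug_sum=933, runtime_s_sum=885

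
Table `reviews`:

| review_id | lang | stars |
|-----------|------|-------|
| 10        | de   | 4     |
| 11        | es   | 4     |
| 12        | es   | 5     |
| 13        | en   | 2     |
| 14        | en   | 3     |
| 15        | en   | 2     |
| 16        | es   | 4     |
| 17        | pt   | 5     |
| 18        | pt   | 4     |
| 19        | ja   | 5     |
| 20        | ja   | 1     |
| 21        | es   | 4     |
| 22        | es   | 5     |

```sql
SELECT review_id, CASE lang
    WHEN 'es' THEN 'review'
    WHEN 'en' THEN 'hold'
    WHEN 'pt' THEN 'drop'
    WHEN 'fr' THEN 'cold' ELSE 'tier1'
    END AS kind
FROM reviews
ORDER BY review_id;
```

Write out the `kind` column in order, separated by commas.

tier1, review, review, hold, hold, hold, review, drop, drop, tier1, tier1, review, review

review_id=10: ELSE → tier1
review_id=11: lang='es' → review
review_id=12: lang='es' → review
review_id=13: lang='en' → hold
review_id=14: lang='en' → hold
review_id=15: lang='en' → hold
review_id=16: lang='es' → review
review_id=17: lang='pt' → drop
review_id=18: lang='pt' → drop
review_id=19: ELSE → tier1
review_id=20: ELSE → tier1
review_id=21: lang='es' → review
review_id=22: lang='es' → review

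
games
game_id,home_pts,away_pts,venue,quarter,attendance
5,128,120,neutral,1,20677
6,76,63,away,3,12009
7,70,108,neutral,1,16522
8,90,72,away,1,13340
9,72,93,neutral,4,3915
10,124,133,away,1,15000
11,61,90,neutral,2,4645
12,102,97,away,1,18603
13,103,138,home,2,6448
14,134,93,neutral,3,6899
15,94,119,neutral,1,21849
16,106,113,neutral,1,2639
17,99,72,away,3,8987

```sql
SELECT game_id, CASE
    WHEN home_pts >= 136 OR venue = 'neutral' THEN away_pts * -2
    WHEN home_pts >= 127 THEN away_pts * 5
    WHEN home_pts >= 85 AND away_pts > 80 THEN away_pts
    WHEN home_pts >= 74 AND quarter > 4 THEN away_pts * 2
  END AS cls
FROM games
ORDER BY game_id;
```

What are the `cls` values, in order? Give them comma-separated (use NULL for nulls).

game_id=5: home_pts >= 136 OR venue = 'neutral' → -240
game_id=6: (no match → NULL) → NULL
game_id=7: home_pts >= 136 OR venue = 'neutral' → -216
game_id=8: (no match → NULL) → NULL
game_id=9: home_pts >= 136 OR venue = 'neutral' → -186
game_id=10: home_pts >= 85 AND away_pts > 80 → 133
game_id=11: home_pts >= 136 OR venue = 'neutral' → -180
game_id=12: home_pts >= 85 AND away_pts > 80 → 97
game_id=13: home_pts >= 85 AND away_pts > 80 → 138
game_id=14: home_pts >= 136 OR venue = 'neutral' → -186
game_id=15: home_pts >= 136 OR venue = 'neutral' → -238
game_id=16: home_pts >= 136 OR venue = 'neutral' → -226
game_id=17: (no match → NULL) → NULL

-240, NULL, -216, NULL, -186, 133, -180, 97, 138, -186, -238, -226, NULL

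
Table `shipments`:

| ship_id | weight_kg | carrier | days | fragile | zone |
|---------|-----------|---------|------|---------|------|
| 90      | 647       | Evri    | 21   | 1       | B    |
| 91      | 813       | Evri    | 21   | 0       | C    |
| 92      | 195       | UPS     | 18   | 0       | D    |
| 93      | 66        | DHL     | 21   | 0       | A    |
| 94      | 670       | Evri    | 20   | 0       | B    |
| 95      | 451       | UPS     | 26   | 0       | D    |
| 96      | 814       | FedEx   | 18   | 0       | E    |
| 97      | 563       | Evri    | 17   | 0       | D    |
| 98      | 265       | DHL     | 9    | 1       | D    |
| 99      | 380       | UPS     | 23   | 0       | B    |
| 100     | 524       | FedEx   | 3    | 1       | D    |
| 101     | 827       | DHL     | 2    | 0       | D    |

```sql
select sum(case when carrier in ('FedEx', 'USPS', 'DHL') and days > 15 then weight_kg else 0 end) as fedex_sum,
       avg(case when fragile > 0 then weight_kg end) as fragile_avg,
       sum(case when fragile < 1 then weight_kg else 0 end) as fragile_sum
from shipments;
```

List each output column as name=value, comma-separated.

fedex_sum=880, fragile_avg=478.6666666667, fragile_sum=4779

[fedex_sum: carrier in ('FedEx', 'USPS', 'DHL') and days > 15]
ship_id=90: ✗
ship_id=91: ✗
ship_id=92: ✗
ship_id=93: ✓ → 66
ship_id=94: ✗
ship_id=95: ✗
ship_id=96: ✓ → 814
ship_id=97: ✗
ship_id=98: ✗
ship_id=99: ✗
ship_id=100: ✗
ship_id=101: ✗
fedex_sum = 66 + 814 = 880
—
[fragile_avg: fragile > 0]
ship_id=90: ✓ → 647
ship_id=91: ✗
ship_id=92: ✗
ship_id=93: ✗
ship_id=94: ✗
ship_id=95: ✗
ship_id=96: ✗
ship_id=97: ✗
ship_id=98: ✓ → 265
ship_id=99: ✗
ship_id=100: ✓ → 524
ship_id=101: ✗
fragile_avg = (647 + 265 + 524) / 3 = 478.6666666667
—
[fragile_sum: fragile < 1]
ship_id=90: ✗
ship_id=91: ✓ → 813
ship_id=92: ✓ → 195
ship_id=93: ✓ → 66
ship_id=94: ✓ → 670
ship_id=95: ✓ → 451
ship_id=96: ✓ → 814
ship_id=97: ✓ → 563
ship_id=98: ✗
ship_id=99: ✓ → 380
ship_id=100: ✗
ship_id=101: ✓ → 827
fragile_sum = 813 + 195 + 66 + 670 + 451 + 814 + 563 + 380 + 827 = 4779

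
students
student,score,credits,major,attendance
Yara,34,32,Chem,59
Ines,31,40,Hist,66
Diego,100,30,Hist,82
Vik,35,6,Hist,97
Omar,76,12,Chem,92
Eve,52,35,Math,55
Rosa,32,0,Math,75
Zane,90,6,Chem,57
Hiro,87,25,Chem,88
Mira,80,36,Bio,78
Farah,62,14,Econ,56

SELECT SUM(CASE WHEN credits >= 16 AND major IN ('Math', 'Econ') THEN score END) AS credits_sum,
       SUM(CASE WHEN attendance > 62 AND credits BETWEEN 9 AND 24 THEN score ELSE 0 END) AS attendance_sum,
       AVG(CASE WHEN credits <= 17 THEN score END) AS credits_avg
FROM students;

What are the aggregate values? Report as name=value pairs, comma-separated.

[credits_sum: credits >= 16 AND major IN ('Math', 'Econ')]
student=Yara: ✗
student=Ines: ✗
student=Diego: ✗
student=Vik: ✗
student=Omar: ✗
student=Eve: ✓ → 52
student=Rosa: ✗
student=Zane: ✗
student=Hiro: ✗
student=Mira: ✗
student=Farah: ✗
credits_sum = 52
—
[attendance_sum: attendance > 62 AND credits BETWEEN 9 AND 24]
student=Yara: ✗
student=Ines: ✗
student=Diego: ✗
student=Vik: ✗
student=Omar: ✓ → 76
student=Eve: ✗
student=Rosa: ✗
student=Zane: ✗
student=Hiro: ✗
student=Mira: ✗
student=Farah: ✗
attendance_sum = 76
—
[credits_avg: credits <= 17]
student=Yara: ✗
student=Ines: ✗
student=Diego: ✗
student=Vik: ✓ → 35
student=Omar: ✓ → 76
student=Eve: ✗
student=Rosa: ✓ → 32
student=Zane: ✓ → 90
student=Hiro: ✗
student=Mira: ✗
student=Farah: ✓ → 62
credits_avg = (35 + 76 + 32 + 90 + 62) / 5 = 59

credits_sum=52, attendance_sum=76, credits_avg=59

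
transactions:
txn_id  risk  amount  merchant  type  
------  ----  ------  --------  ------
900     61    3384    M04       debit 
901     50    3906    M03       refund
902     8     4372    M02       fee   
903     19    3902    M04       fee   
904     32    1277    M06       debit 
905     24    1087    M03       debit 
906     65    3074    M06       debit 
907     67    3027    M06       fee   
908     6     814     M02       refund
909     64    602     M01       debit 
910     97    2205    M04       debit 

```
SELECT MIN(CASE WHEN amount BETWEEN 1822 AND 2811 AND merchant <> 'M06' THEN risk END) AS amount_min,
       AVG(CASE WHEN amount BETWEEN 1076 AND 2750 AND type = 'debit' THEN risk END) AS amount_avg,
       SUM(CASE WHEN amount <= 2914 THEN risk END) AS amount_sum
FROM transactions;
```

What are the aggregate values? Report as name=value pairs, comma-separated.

[amount_min: amount BETWEEN 1822 AND 2811 AND merchant <> 'M06']
txn_id=900: ✗
txn_id=901: ✗
txn_id=902: ✗
txn_id=903: ✗
txn_id=904: ✗
txn_id=905: ✗
txn_id=906: ✗
txn_id=907: ✗
txn_id=908: ✗
txn_id=909: ✗
txn_id=910: ✓ → 97
amount_min = MIN(97) = 97
—
[amount_avg: amount BETWEEN 1076 AND 2750 AND type = 'debit']
txn_id=900: ✗
txn_id=901: ✗
txn_id=902: ✗
txn_id=903: ✗
txn_id=904: ✓ → 32
txn_id=905: ✓ → 24
txn_id=906: ✗
txn_id=907: ✗
txn_id=908: ✗
txn_id=909: ✗
txn_id=910: ✓ → 97
amount_avg = (32 + 24 + 97) / 3 = 51
—
[amount_sum: amount <= 2914]
txn_id=900: ✗
txn_id=901: ✗
txn_id=902: ✗
txn_id=903: ✗
txn_id=904: ✓ → 32
txn_id=905: ✓ → 24
txn_id=906: ✗
txn_id=907: ✗
txn_id=908: ✓ → 6
txn_id=909: ✓ → 64
txn_id=910: ✓ → 97
amount_sum = 32 + 24 + 6 + 64 + 97 = 223

amount_min=97, amount_avg=51, amount_sum=223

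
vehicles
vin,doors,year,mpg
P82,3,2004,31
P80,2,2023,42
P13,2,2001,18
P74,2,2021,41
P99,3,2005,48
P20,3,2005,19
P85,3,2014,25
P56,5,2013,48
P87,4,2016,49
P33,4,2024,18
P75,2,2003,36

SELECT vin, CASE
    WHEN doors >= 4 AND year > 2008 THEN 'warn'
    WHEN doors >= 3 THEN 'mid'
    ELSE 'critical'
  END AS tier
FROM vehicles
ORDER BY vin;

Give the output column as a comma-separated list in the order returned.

critical, mid, warn, warn, critical, critical, critical, mid, mid, warn, mid

vin=P13: ELSE → critical
vin=P20: doors >= 3 → mid
vin=P33: doors >= 4 AND year > 2008 → warn
vin=P56: doors >= 4 AND year > 2008 → warn
vin=P74: ELSE → critical
vin=P75: ELSE → critical
vin=P80: ELSE → critical
vin=P82: doors >= 3 → mid
vin=P85: doors >= 3 → mid
vin=P87: doors >= 4 AND year > 2008 → warn
vin=P99: doors >= 3 → mid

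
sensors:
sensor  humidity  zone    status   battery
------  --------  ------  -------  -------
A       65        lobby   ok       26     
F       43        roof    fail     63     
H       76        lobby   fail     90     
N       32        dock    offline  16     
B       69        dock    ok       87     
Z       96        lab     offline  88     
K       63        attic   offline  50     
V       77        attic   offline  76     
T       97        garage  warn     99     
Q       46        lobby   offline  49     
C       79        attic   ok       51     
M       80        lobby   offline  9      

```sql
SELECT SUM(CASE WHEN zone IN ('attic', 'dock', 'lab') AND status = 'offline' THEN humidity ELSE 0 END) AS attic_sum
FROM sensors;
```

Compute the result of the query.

268

sensor=A: ✗
sensor=F: ✗
sensor=H: ✗
sensor=N: ✓ → 32
sensor=B: ✗
sensor=Z: ✓ → 96
sensor=K: ✓ → 63
sensor=V: ✓ → 77
sensor=T: ✗
sensor=Q: ✗
sensor=C: ✗
sensor=M: ✗
attic_sum = 32 + 96 + 63 + 77 = 268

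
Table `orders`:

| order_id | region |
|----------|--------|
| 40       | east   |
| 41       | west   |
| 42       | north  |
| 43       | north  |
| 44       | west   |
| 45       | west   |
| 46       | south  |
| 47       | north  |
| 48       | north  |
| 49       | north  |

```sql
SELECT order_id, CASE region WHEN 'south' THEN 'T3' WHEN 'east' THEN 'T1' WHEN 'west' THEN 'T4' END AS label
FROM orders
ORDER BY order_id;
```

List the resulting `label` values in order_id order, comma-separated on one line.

order_id=40: region='east' → T1
order_id=41: region='west' → T4
order_id=42: (no match → NULL) → NULL
order_id=43: (no match → NULL) → NULL
order_id=44: region='west' → T4
order_id=45: region='west' → T4
order_id=46: region='south' → T3
order_id=47: (no match → NULL) → NULL
order_id=48: (no match → NULL) → NULL
order_id=49: (no match → NULL) → NULL

T1, T4, NULL, NULL, T4, T4, T3, NULL, NULL, NULL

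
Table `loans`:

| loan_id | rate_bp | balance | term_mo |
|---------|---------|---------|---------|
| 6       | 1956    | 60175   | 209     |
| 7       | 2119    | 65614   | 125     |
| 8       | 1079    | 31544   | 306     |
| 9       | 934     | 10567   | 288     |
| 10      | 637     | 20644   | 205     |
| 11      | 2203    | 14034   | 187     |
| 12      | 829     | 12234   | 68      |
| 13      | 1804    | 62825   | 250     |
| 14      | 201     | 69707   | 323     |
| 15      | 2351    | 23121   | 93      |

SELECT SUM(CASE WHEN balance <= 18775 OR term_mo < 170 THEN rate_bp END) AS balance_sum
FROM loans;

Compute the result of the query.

8436

loan_id=6: ✗
loan_id=7: ✓ → 2119
loan_id=8: ✗
loan_id=9: ✓ → 934
loan_id=10: ✗
loan_id=11: ✓ → 2203
loan_id=12: ✓ → 829
loan_id=13: ✗
loan_id=14: ✗
loan_id=15: ✓ → 2351
balance_sum = 2119 + 934 + 2203 + 829 + 2351 = 8436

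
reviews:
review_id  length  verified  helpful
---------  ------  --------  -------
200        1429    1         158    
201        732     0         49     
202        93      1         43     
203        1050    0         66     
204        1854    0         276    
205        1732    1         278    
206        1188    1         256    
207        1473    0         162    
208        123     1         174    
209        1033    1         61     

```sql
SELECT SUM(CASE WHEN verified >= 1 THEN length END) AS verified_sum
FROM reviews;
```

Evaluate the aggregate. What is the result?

review_id=200: ✓ → 1429
review_id=201: ✗
review_id=202: ✓ → 93
review_id=203: ✗
review_id=204: ✗
review_id=205: ✓ → 1732
review_id=206: ✓ → 1188
review_id=207: ✗
review_id=208: ✓ → 123
review_id=209: ✓ → 1033
verified_sum = 1429 + 93 + 1732 + 1188 + 123 + 1033 = 5598

5598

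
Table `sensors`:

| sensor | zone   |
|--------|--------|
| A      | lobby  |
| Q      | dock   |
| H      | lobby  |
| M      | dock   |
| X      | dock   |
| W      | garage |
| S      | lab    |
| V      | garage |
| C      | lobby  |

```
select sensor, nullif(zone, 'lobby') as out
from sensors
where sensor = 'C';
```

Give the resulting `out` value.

NULL

sensor = C: zone=lobby.
zone=lobby vs lobby: equal → NULL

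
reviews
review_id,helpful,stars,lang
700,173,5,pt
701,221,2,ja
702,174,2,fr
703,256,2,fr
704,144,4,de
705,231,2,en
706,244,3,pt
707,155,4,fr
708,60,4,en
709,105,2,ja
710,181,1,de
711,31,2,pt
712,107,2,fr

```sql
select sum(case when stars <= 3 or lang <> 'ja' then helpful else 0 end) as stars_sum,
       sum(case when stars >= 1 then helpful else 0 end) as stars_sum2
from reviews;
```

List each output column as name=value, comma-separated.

stars_sum=2082, stars_sum2=2082

[stars_sum: stars <= 3 or lang <> 'ja']
review_id=700: ✓ → 173
review_id=701: ✓ → 221
review_id=702: ✓ → 174
review_id=703: ✓ → 256
review_id=704: ✓ → 144
review_id=705: ✓ → 231
review_id=706: ✓ → 244
review_id=707: ✓ → 155
review_id=708: ✓ → 60
review_id=709: ✓ → 105
review_id=710: ✓ → 181
review_id=711: ✓ → 31
review_id=712: ✓ → 107
stars_sum = 173 + 221 + 174 + 256 + 144 + 231 + 244 + 155 + 60 + 105 + 181 + 31 + 107 = 2082
—
[stars_sum2: stars >= 1]
review_id=700: ✓ → 173
review_id=701: ✓ → 221
review_id=702: ✓ → 174
review_id=703: ✓ → 256
review_id=704: ✓ → 144
review_id=705: ✓ → 231
review_id=706: ✓ → 244
review_id=707: ✓ → 155
review_id=708: ✓ → 60
review_id=709: ✓ → 105
review_id=710: ✓ → 181
review_id=711: ✓ → 31
review_id=712: ✓ → 107
stars_sum2 = 173 + 221 + 174 + 256 + 144 + 231 + 244 + 155 + 60 + 105 + 181 + 31 + 107 = 2082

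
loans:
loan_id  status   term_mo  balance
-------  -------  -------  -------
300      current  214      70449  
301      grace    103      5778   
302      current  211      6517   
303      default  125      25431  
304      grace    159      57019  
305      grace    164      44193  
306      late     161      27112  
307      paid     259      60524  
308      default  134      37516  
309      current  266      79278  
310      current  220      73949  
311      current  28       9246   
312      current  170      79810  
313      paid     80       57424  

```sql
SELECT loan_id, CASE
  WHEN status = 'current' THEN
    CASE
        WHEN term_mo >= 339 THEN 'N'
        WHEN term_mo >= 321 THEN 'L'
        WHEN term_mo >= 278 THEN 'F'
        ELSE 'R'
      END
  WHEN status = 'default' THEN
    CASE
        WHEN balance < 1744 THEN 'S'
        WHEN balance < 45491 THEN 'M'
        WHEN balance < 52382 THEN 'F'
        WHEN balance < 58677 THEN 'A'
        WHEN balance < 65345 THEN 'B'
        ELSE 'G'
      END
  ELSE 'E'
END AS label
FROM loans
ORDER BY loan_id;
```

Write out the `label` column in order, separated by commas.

loan_id=300: status='current' → inner[ELSE] → R
loan_id=301: status='grace' → outer ELSE → E
loan_id=302: status='current' → inner[ELSE] → R
loan_id=303: status='default' → inner[balance < 45491] → M
loan_id=304: status='grace' → outer ELSE → E
loan_id=305: status='grace' → outer ELSE → E
loan_id=306: status='late' → outer ELSE → E
loan_id=307: status='paid' → outer ELSE → E
loan_id=308: status='default' → inner[balance < 45491] → M
loan_id=309: status='current' → inner[ELSE] → R
loan_id=310: status='current' → inner[ELSE] → R
loan_id=311: status='current' → inner[ELSE] → R
loan_id=312: status='current' → inner[ELSE] → R
loan_id=313: status='paid' → outer ELSE → E

R, E, R, M, E, E, E, E, M, R, R, R, R, E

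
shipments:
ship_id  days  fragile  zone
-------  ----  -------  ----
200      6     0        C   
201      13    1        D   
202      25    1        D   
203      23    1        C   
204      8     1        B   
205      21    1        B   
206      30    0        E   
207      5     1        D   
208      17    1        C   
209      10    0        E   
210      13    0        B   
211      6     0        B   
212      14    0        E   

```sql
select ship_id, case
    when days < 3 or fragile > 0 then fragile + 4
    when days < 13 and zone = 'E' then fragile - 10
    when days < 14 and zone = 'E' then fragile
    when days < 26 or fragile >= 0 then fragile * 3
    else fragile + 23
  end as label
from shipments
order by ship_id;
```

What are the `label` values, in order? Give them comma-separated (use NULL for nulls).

0, 5, 5, 5, 5, 5, 0, 5, 5, -10, 0, 0, 0

ship_id=200: days < 26 or fragile >= 0 → 0
ship_id=201: days < 3 or fragile > 0 → 5
ship_id=202: days < 3 or fragile > 0 → 5
ship_id=203: days < 3 or fragile > 0 → 5
ship_id=204: days < 3 or fragile > 0 → 5
ship_id=205: days < 3 or fragile > 0 → 5
ship_id=206: days < 26 or fragile >= 0 → 0
ship_id=207: days < 3 or fragile > 0 → 5
ship_id=208: days < 3 or fragile > 0 → 5
ship_id=209: days < 13 and zone = 'E' → -10
ship_id=210: days < 26 or fragile >= 0 → 0
ship_id=211: days < 26 or fragile >= 0 → 0
ship_id=212: days < 26 or fragile >= 0 → 0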